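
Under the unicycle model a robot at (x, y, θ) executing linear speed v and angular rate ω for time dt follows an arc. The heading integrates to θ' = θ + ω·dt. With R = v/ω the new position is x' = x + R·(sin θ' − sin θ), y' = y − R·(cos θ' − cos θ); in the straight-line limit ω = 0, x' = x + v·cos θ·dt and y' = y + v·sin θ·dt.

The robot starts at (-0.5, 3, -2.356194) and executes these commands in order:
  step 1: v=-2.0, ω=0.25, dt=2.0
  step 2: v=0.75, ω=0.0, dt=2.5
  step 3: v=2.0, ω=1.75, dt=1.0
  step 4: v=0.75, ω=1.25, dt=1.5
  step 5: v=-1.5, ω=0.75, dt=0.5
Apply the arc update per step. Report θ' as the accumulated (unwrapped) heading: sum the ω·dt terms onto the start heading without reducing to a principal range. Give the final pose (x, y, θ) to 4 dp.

(2.8994, 3.1710, 2.1438)

step 1: θ'=-1.8562 (R=-8.0000) → pose (1.5195, 6.4045, -1.8562)
step 2: θ'=-1.8562 (straight) → pose (0.9917, 4.6054, -1.8562)
step 3: θ'=-0.1062 (R=1.1429) → pose (1.9671, 3.1472, -0.1062)
step 4: θ'=1.7688 (R=0.6000) → pose (2.6190, 3.8619, 1.7688)
step 5: θ'=2.1438 (R=-2.0000) → pose (2.8994, 3.1710, 2.1438)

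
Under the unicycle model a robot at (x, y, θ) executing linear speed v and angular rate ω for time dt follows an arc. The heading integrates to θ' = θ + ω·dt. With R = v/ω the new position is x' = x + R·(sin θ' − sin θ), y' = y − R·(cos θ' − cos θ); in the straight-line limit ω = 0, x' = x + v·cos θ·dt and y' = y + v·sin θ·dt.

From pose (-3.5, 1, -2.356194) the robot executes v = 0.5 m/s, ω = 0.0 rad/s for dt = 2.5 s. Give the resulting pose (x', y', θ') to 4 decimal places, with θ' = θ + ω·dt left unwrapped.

θ' = -2.3562 + 0.0·2.5 = -2.3562
ω = 0 → straight: x' = -3.5 + 0.5·cos(-2.3562)·2.5 = -4.3839
y' = 1 + 0.5·sin(-2.3562)·2.5 = 0.1161

(-4.3839, 0.1161, -2.3562)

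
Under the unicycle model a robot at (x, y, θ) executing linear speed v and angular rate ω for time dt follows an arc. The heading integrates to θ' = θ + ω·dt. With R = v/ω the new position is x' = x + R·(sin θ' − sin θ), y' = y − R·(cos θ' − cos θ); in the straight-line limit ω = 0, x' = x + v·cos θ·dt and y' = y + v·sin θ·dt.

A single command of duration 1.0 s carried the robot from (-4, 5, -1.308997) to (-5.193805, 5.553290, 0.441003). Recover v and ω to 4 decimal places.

Δθ = 0.441003 − -1.308997 = 1.750000
ω = Δθ/dt = 1.750000/1.0 = 1.7500
R = Δx/(sin θ' − sin θ) = -0.8571
v = R·ω = -0.8571·1.7500 = -1.5000

v = -1.5000, ω = 1.7500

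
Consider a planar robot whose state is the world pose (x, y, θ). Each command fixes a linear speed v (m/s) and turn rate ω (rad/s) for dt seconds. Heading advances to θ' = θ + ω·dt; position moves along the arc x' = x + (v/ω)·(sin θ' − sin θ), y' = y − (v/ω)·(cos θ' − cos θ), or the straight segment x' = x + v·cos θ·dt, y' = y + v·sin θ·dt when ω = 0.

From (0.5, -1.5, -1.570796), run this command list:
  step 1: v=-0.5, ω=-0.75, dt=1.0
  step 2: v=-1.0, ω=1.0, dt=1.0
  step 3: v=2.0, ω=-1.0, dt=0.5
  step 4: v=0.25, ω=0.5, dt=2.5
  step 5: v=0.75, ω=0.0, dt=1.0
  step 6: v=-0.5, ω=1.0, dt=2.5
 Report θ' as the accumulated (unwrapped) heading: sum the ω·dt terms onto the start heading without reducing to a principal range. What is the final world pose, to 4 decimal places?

step 1: θ'=-2.3208 (R=0.6667) → pose (0.6789, -1.0456, -2.3208)
step 2: θ'=-1.3208 (R=-1.0000) → pose (0.9161, -0.1165, -1.3208)
step 3: θ'=-1.8208 (R=-2.0000) → pose (0.9161, -1.1061, -1.8208)
step 4: θ'=-0.5708 (R=0.5000) → pose (1.1304, -1.6506, -0.5708)
step 5: θ'=-0.5708 (straight) → pose (1.7615, -2.0558, -0.5708)
step 6: θ'=1.9292 (R=-0.5000) → pose (1.0231, -2.6519, 1.9292)

(1.0231, -2.6519, 1.9292)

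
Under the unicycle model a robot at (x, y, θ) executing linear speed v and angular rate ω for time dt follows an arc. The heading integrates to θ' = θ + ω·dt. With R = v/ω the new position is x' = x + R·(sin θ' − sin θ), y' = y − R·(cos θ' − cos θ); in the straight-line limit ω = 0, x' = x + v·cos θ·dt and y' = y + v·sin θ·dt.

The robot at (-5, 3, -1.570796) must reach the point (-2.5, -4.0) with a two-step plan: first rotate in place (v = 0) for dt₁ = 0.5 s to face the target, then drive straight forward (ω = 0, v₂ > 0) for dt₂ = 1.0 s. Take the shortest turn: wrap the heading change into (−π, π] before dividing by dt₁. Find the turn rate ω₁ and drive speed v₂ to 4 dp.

ω₁ = 0.6860, v₂ = 7.4330

heading to target = atan2(-4−3, -2.5−-5) = -1.2278
Δθ = wrap(-1.2278 − -1.5708) = 0.3430; ω₁ = Δθ/dt₁ = 0.6860
distance = √((-2.5−-5)² + (-4−3)²) = 7.4330; v₂ = distance/dt₂ = 7.4330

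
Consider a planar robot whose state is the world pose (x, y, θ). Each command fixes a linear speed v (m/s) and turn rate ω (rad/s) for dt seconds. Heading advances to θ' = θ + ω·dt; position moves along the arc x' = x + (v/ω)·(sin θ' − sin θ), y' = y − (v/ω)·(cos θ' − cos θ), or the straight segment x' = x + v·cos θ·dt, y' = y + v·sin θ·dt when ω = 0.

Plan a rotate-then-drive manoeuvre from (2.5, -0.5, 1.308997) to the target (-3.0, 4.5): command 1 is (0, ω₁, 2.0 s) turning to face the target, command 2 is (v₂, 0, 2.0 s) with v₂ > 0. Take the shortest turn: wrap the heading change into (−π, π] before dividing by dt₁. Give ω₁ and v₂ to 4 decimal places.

ω₁ = 0.5474, v₂ = 3.7165

heading to target = atan2(4.5−-0.5, -3−2.5) = 2.4038
Δθ = wrap(2.4038 − 1.3090) = 1.0948; ω₁ = Δθ/dt₁ = 0.5474
distance = √((-3−2.5)² + (4.5−-0.5)²) = 7.4330; v₂ = distance/dt₂ = 3.7165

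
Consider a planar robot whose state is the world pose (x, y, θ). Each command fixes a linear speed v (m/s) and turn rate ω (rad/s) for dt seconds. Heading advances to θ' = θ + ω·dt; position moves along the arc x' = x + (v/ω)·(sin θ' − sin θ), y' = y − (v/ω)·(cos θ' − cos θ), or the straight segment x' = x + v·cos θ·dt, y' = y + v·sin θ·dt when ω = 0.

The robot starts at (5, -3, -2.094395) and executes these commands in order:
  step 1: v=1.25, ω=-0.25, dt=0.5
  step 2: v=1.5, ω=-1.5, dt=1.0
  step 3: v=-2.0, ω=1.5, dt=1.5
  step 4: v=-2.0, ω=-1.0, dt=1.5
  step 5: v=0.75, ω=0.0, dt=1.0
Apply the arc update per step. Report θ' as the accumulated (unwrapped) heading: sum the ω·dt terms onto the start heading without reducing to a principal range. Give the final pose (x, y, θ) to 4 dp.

step 1: θ'=-2.2194 (R=-5.0000) → pose (4.6545, -3.5204, -2.2194)
step 2: θ'=-3.7194 (R=-1.0000) → pose (3.3114, -3.7539, -3.7194)
step 3: θ'=-1.4694 (R=-1.3333) → pose (5.3661, -2.5021, -1.4694)
step 4: θ'=-2.9694 (R=2.0000) → pose (7.0132, -0.3292, -2.9694)
step 5: θ'=-2.9694 (straight) → pose (6.2743, -0.4577, -2.9694)

(6.2743, -0.4577, -2.9694)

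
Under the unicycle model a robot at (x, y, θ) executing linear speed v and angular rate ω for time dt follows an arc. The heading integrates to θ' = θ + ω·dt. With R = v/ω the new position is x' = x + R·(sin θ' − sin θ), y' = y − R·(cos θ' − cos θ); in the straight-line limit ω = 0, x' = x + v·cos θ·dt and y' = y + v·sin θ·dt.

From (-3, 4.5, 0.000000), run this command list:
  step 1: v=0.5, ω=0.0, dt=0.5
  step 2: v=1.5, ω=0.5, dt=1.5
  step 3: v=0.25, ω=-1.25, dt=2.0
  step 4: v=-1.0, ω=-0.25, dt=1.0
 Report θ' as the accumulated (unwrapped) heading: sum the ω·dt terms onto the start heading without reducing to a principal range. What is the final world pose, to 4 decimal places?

step 1: θ'=0.0000 (straight) → pose (-2.7500, 4.5000, 0.0000)
step 2: θ'=0.7500 (R=3.0000) → pose (-0.7051, 5.3049, 0.7500)
step 3: θ'=-1.7500 (R=-0.2000) → pose (-0.3720, 5.1229, -1.7500)
step 4: θ'=-2.0000 (R=4.0000) → pose (-0.0732, 6.0745, -2.0000)

(-0.0732, 6.0745, -2.0000)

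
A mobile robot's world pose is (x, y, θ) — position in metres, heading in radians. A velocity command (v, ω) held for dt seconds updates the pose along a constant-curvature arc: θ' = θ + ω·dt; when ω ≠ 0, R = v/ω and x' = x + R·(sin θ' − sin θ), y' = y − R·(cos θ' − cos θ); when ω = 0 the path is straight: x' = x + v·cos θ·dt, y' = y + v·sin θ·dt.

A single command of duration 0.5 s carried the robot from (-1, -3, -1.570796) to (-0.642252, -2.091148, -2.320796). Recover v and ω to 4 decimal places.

v = -2.0000, ω = -1.5000

Δθ = -2.320796 − -1.570796 = -0.750000
ω = Δθ/dt = -0.750000/0.5 = -1.5000
R = −Δy/(cos θ' − cos θ) = 1.3333
v = R·ω = 1.3333·-1.5000 = -2.0000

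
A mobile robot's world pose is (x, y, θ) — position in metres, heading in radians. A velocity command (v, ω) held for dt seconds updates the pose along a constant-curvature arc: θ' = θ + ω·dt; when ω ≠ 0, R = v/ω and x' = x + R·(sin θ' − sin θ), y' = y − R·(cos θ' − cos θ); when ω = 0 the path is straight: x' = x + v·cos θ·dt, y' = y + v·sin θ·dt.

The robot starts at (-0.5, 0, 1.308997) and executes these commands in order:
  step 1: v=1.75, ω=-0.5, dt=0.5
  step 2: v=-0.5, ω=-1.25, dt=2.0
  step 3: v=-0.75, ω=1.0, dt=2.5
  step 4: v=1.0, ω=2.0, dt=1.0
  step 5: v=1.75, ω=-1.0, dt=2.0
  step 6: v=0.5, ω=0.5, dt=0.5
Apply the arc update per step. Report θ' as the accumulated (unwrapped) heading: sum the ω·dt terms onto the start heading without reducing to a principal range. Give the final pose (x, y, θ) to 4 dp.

(-3.9958, 4.7978, 1.3090)

step 1: θ'=1.0590 (R=-3.5000) → pose (-0.1708, 0.8082, 1.0590)
step 2: θ'=-1.4410 (R=0.4000) → pose (-0.9162, 0.9524, -1.4410)
step 3: θ'=1.0590 (R=-0.7500) → pose (-2.3138, 1.2226, 1.0590)
step 4: θ'=3.0590 (R=0.5000) → pose (-2.7084, 1.9658, 3.0590)
step 5: θ'=1.0590 (R=-1.7500) → pose (-4.0898, 4.5669, 1.0590)
step 6: θ'=1.3090 (R=1.0000) → pose (-3.9958, 4.7978, 1.3090)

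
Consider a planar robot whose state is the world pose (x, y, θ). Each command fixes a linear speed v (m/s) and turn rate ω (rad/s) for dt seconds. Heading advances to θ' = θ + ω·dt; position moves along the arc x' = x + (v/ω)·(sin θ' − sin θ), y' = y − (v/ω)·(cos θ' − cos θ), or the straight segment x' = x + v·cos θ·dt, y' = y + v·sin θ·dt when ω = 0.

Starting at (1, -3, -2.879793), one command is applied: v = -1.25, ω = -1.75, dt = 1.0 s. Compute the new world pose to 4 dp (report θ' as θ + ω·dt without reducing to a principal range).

(1.8967, -3.6310, -4.6298)

θ' = -2.8798 + -1.75·1.0 = -4.6298
R = v/ω = -1.25/-1.75 = 0.7143
x' = 1 + 0.7143·(sin -4.6298 − sin -2.8798) = 1.8967
y' = -3 − 0.7143·(cos -4.6298 − cos -2.8798) = -3.6310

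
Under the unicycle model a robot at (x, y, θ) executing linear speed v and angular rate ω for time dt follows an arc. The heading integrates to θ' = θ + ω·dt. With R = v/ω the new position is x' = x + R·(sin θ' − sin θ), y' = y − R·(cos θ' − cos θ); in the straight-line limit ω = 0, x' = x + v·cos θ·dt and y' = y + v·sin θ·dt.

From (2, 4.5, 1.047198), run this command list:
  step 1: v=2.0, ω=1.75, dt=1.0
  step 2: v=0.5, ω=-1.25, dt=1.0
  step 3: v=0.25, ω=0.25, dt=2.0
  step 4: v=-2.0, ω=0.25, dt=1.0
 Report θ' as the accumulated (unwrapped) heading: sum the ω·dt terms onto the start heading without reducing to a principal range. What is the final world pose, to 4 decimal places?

step 1: θ'=2.7972 (R=1.1429) → pose (1.3961, 6.1472, 2.7972)
step 2: θ'=1.5472 (R=-0.4000) → pose (1.1313, 6.5331, 1.5472)
step 3: θ'=2.0472 (R=1.0000) → pose (1.0202, 7.0153, 2.0472)
step 4: θ'=2.2972 (R=-8.0000) → pose (2.1489, 5.3705, 2.2972)

(2.1489, 5.3705, 2.2972)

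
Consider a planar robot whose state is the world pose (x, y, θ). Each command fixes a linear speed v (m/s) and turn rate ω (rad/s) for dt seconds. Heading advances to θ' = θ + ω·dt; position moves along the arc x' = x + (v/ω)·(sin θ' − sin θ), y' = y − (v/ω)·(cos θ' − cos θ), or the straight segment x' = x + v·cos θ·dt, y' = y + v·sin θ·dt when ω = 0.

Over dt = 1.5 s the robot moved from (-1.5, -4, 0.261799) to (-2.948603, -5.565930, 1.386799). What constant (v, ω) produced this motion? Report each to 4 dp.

Δθ = 1.386799 − 0.261799 = 1.125000
ω = Δθ/dt = 1.125000/1.5 = 0.7500
R = −Δy/(cos θ' − cos θ) = -2.0000
v = R·ω = -2.0000·0.7500 = -1.5000

v = -1.5000, ω = 0.7500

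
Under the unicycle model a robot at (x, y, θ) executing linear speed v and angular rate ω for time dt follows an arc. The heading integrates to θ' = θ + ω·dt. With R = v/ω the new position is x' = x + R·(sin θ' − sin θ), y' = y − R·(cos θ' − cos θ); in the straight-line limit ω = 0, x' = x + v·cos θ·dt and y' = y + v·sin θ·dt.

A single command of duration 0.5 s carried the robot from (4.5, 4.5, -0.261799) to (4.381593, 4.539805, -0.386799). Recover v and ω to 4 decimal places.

Δθ = -0.386799 − -0.261799 = -0.125000
ω = Δθ/dt = -0.125000/0.5 = -0.2500
R = Δx/(sin θ' − sin θ) = 1.0000
v = R·ω = 1.0000·-0.2500 = -0.2500

v = -0.2500, ω = -0.2500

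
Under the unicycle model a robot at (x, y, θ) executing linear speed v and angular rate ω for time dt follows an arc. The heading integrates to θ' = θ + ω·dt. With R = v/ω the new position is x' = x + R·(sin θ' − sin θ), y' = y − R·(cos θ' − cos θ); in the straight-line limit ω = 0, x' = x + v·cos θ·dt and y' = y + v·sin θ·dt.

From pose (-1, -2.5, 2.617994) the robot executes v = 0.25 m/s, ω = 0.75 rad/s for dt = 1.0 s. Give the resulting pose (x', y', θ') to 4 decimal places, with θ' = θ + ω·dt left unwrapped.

θ' = 2.6180 + 0.75·1.0 = 3.3680
R = v/ω = 0.25/0.75 = 0.3333
x' = -1 + 0.3333·(sin 3.3680 − sin 2.6180) = -1.2415
y' = -2.5 − 0.3333·(cos 3.3680 − cos 2.6180) = -2.4638

(-1.2415, -2.4638, 3.3680)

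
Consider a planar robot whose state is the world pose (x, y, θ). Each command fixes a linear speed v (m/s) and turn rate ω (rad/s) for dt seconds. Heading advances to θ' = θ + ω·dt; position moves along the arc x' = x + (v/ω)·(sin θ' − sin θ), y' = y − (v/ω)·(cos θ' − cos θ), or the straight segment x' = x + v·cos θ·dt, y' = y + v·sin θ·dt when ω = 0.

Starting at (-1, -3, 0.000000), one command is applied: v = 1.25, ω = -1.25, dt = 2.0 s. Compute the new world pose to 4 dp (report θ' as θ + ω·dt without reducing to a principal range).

θ' = 0.0000 + -1.25·2.0 = -2.5000
R = v/ω = 1.25/-1.25 = -1.0000
x' = -1 + -1.0000·(sin -2.5000 − sin 0.0000) = -0.4015
y' = -3 − -1.0000·(cos -2.5000 − cos 0.0000) = -4.8011

(-0.4015, -4.8011, -2.5000)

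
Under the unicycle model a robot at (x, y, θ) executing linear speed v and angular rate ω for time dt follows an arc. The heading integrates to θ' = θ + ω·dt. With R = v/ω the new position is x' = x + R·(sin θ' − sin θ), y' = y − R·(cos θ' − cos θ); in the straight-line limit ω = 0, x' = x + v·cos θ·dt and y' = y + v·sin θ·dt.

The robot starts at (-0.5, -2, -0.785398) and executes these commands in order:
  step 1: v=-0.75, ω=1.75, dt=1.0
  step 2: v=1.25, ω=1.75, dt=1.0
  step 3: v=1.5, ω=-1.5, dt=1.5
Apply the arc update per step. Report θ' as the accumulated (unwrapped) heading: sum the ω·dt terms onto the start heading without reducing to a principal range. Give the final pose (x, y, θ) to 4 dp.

step 1: θ'=0.9646 (R=-0.4286) → pose (-1.1553, -2.0589, 0.9646)
step 2: θ'=2.7146 (R=0.7143) → pose (-1.4465, -1.0018, 2.7146)
step 3: θ'=0.4646 (R=-1.0000) → pose (-1.4804, 0.8025, 0.4646)

(-1.4804, 0.8025, 0.4646)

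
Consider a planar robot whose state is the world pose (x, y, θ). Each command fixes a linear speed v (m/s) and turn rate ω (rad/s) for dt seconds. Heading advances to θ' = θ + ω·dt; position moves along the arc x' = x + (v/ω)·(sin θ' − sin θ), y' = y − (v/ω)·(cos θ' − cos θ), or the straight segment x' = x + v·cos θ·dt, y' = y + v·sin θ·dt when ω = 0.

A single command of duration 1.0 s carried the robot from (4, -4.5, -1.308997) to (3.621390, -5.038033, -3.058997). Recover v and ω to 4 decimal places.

v = 0.7500, ω = -1.7500

Δθ = -3.058997 − -1.308997 = -1.750000
ω = Δθ/dt = -1.750000/1.0 = -1.7500
R = −Δy/(cos θ' − cos θ) = -0.4286
v = R·ω = -0.4286·-1.7500 = 0.7500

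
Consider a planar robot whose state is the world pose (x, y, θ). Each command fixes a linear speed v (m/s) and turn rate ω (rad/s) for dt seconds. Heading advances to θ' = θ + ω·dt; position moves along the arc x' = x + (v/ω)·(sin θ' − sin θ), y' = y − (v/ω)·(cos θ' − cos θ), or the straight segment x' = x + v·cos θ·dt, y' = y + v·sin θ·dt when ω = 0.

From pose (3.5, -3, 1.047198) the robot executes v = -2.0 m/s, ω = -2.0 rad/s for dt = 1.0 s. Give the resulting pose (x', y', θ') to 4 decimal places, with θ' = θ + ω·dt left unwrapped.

(1.8189, -3.0794, -0.9528)

θ' = 1.0472 + -2.0·1.0 = -0.9528
R = v/ω = -2.0/-2.0 = 1.0000
x' = 3.5 + 1.0000·(sin -0.9528 − sin 1.0472) = 1.8189
y' = -3 − 1.0000·(cos -0.9528 − cos 1.0472) = -3.0794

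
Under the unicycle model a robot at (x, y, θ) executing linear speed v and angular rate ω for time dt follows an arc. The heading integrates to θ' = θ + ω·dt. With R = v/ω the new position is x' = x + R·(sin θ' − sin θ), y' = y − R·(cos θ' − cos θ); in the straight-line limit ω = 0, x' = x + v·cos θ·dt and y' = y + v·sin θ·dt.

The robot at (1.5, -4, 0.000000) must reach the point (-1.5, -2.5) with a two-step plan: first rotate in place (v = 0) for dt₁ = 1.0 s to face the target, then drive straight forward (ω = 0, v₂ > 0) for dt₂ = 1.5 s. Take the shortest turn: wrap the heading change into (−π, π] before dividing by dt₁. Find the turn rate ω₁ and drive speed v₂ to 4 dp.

ω₁ = 2.6779, v₂ = 2.2361

heading to target = atan2(-2.5−-4, -1.5−1.5) = 2.6779
Δθ = wrap(2.6779 − 0.0000) = 2.6779; ω₁ = Δθ/dt₁ = 2.6779
distance = √((-1.5−1.5)² + (-2.5−-4)²) = 3.3541; v₂ = distance/dt₂ = 2.2361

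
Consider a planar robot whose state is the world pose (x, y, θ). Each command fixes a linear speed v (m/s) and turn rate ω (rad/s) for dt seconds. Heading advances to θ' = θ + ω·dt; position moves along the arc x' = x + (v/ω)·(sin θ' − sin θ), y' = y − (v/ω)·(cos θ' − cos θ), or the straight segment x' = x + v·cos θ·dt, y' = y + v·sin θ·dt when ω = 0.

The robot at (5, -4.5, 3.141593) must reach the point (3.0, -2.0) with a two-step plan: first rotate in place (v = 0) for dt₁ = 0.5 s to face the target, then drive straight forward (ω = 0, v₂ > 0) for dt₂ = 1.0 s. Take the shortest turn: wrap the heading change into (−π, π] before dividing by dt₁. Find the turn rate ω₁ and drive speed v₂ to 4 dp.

ω₁ = -1.7921, v₂ = 3.2016

heading to target = atan2(-2−-4.5, 3−5) = 2.2455
Δθ = wrap(2.2455 − 3.1416) = -0.8961; ω₁ = Δθ/dt₁ = -1.7921
distance = √((3−5)² + (-2−-4.5)²) = 3.2016; v₂ = distance/dt₂ = 3.2016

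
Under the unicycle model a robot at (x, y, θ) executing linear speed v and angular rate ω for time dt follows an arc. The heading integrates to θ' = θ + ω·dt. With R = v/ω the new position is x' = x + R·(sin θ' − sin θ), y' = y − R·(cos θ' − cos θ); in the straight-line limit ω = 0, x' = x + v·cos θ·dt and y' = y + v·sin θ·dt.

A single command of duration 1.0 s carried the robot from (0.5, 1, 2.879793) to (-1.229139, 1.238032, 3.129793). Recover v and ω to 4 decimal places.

Δθ = 3.129793 − 2.879793 = 0.250000
ω = Δθ/dt = 0.250000/1.0 = 0.2500
R = Δx/(sin θ' − sin θ) = 7.0000
v = R·ω = 7.0000·0.2500 = 1.7500

v = 1.7500, ω = 0.2500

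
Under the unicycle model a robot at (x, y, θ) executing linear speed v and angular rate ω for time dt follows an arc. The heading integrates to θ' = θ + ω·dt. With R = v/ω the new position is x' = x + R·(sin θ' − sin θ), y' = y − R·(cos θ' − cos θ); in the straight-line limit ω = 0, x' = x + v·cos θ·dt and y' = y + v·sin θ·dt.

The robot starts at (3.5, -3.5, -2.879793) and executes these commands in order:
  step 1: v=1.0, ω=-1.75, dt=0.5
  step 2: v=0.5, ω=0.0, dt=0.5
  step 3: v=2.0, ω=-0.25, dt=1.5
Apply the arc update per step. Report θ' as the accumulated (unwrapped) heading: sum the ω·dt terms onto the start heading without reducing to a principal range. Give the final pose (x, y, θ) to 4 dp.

step 1: θ'=-3.7548 (R=-0.5714) → pose (3.0233, -3.4154, -3.7548)
step 2: θ'=-3.7548 (straight) → pose (2.8188, -3.2715, -3.7548)
step 3: θ'=-4.1298 (R=-8.0000) → pose (0.7424, -1.1306, -4.1298)

(0.7424, -1.1306, -4.1298)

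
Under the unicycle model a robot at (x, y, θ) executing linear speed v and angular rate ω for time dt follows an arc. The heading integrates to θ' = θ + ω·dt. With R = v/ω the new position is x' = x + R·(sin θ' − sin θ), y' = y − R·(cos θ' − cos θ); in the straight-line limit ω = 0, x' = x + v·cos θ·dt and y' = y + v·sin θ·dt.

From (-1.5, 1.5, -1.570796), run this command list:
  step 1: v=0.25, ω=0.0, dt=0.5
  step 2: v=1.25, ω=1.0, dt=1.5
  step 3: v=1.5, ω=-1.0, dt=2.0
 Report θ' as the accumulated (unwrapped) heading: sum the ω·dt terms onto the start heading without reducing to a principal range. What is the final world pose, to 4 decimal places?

(0.8718, -2.0872, -2.0708)

step 1: θ'=-1.5708 (straight) → pose (-1.5000, 1.3750, -1.5708)
step 2: θ'=-0.0708 (R=1.2500) → pose (-0.3384, 0.1281, -0.0708)
step 3: θ'=-2.0708 (R=-1.5000) → pose (0.8718, -2.0872, -2.0708)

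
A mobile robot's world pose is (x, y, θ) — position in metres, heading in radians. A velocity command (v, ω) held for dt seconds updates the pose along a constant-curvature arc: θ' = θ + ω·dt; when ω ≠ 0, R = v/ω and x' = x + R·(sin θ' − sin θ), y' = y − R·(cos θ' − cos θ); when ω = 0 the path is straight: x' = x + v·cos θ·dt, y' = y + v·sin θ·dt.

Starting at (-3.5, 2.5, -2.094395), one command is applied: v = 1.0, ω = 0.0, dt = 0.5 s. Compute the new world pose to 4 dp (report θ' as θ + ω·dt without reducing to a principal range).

(-3.7500, 2.0670, -2.0944)

θ' = -2.0944 + 0.0·0.5 = -2.0944
ω = 0 → straight: x' = -3.5 + 1.0·cos(-2.0944)·0.5 = -3.7500
y' = 2.5 + 1.0·sin(-2.0944)·0.5 = 2.0670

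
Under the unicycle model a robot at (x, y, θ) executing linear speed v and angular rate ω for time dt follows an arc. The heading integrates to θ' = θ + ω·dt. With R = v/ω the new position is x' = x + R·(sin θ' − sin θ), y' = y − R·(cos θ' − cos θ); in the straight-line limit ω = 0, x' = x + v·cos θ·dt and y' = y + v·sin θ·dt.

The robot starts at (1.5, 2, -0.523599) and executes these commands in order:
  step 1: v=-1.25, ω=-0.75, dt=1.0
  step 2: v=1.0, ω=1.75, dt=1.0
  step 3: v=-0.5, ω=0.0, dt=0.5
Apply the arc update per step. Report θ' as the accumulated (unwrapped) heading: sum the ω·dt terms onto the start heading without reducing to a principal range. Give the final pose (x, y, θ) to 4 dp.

step 1: θ'=-1.2736 (R=1.6667) → pose (0.7397, 2.9553, -1.2736)
step 2: θ'=0.4764 (R=0.5714) → pose (1.5482, 2.6148, 0.4764)
step 3: θ'=0.4764 (straight) → pose (1.3260, 2.5002, 0.4764)

(1.3260, 2.5002, 0.4764)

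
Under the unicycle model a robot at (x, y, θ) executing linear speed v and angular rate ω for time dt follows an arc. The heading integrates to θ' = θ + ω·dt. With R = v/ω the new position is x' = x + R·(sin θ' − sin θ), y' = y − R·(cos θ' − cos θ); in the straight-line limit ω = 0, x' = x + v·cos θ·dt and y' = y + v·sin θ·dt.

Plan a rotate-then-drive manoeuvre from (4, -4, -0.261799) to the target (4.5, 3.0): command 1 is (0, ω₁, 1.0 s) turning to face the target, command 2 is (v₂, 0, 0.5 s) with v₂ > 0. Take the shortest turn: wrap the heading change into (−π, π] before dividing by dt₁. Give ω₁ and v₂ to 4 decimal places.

heading to target = atan2(3−-4, 4.5−4) = 1.4995
Δθ = wrap(1.4995 − -0.2618) = 1.7613; ω₁ = Δθ/dt₁ = 1.7613
distance = √((4.5−4)² + (3−-4)²) = 7.0178; v₂ = distance/dt₂ = 14.0357

ω₁ = 1.7613, v₂ = 14.0357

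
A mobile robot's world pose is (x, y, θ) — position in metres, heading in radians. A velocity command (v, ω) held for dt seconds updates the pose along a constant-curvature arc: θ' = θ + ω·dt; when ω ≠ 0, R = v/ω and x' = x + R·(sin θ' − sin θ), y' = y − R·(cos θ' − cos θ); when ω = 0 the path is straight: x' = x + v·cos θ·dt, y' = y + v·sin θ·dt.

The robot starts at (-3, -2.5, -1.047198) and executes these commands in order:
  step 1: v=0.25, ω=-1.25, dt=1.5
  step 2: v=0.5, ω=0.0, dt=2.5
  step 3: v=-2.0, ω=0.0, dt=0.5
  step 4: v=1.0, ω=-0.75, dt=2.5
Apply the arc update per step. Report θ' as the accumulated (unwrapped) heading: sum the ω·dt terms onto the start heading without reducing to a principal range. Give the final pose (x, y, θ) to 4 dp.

step 1: θ'=-2.9222 (R=-0.2000) → pose (-3.1297, -2.7952, -2.9222)
step 2: θ'=-2.9222 (straight) → pose (-4.3497, -3.0673, -2.9222)
step 3: θ'=-2.9222 (straight) → pose (-3.3737, -2.8496, -2.9222)
step 4: θ'=-4.7972 (R=-1.3333) → pose (-4.9924, -1.4353, -4.7972)

(-4.9924, -1.4353, -4.7972)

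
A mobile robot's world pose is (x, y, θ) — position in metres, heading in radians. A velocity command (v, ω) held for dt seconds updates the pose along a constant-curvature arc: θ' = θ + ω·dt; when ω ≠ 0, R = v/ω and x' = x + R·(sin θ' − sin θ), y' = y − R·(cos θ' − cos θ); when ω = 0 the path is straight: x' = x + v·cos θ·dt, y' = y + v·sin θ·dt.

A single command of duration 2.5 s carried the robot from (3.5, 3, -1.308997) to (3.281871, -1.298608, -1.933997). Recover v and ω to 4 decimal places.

Δθ = -1.933997 − -1.308997 = -0.625000
ω = Δθ/dt = -0.625000/2.5 = -0.2500
R = −Δy/(cos θ' − cos θ) = -7.0000
v = R·ω = -7.0000·-0.2500 = 1.7500

v = 1.7500, ω = -0.2500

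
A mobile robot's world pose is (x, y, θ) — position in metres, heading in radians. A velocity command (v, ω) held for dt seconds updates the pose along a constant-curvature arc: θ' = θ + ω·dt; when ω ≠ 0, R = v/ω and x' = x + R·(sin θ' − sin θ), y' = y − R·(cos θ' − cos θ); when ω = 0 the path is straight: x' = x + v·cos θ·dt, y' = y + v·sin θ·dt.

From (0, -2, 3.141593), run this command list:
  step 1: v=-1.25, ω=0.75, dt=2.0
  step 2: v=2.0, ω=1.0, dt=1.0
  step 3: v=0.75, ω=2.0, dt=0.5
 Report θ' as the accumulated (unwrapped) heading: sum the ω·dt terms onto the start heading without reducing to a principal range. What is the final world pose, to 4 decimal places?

(2.8165, -2.2457, 6.6416)

step 1: θ'=4.6416 (R=-1.6667) → pose (1.6625, -0.4512, 4.6416)
step 2: θ'=5.6416 (R=2.0000) → pose (2.4605, -2.1950, 5.6416)
step 3: θ'=6.6416 (R=0.3750) → pose (2.8165, -2.2457, 6.6416)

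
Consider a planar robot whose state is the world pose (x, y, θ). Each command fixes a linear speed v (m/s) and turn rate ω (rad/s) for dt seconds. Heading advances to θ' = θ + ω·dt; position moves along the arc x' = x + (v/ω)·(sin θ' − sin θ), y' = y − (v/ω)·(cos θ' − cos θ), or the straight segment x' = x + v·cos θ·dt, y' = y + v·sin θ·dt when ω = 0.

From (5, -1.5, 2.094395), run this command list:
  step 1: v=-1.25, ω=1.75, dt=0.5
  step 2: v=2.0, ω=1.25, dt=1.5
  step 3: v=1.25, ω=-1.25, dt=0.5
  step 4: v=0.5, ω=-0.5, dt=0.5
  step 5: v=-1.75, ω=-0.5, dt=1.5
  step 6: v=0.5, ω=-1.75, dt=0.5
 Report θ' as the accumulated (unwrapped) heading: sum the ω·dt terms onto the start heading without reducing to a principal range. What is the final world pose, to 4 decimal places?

(5.4600, -3.2347, 2.3444)

step 1: θ'=2.9694 (R=-0.7143) → pose (5.4962, -1.8466, 2.9694)
step 2: θ'=4.8444 (R=1.6000) → pose (3.6360, -3.6335, 4.8444)
step 3: θ'=4.2194 (R=-1.0000) → pose (3.5256, -4.2384, 4.2194)
step 4: θ'=3.9694 (R=-1.0000) → pose (3.3811, -4.4416, 3.9694)
step 5: θ'=3.2194 (R=3.5000) → pose (5.6866, -3.3200, 3.2194)
step 6: θ'=2.3444 (R=-0.2857) → pose (5.4600, -3.2347, 2.3444)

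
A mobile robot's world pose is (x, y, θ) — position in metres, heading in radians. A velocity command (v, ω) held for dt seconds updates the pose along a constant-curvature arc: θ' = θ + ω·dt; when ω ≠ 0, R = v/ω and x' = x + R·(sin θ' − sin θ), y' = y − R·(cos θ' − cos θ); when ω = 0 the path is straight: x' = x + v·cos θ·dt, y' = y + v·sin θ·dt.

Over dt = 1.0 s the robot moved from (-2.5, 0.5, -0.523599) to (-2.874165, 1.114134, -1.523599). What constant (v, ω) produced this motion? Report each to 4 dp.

v = -0.7500, ω = -1.0000

Δθ = -1.523599 − -0.523599 = -1.000000
ω = Δθ/dt = -1.000000/1.0 = -1.0000
R = −Δy/(cos θ' − cos θ) = 0.7500
v = R·ω = 0.7500·-1.0000 = -0.7500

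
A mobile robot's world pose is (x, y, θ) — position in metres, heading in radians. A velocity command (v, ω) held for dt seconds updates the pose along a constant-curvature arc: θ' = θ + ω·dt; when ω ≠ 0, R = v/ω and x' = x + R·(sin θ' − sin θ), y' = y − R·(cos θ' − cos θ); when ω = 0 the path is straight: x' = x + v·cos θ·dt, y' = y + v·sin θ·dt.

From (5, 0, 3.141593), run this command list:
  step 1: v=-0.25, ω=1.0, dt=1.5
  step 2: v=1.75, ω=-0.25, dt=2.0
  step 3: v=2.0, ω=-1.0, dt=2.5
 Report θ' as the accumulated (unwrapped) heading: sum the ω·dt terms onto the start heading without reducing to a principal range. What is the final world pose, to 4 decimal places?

step 1: θ'=4.6416 (R=-0.2500) → pose (5.2494, 0.2323, 4.6416)
step 2: θ'=4.1416 (R=-7.0000) → pose (4.1572, -3.0546, 4.1416)
step 3: θ'=1.6416 (R=-2.0000) → pose (0.4793, -2.1155, 1.6416)

(0.4793, -2.1155, 1.6416)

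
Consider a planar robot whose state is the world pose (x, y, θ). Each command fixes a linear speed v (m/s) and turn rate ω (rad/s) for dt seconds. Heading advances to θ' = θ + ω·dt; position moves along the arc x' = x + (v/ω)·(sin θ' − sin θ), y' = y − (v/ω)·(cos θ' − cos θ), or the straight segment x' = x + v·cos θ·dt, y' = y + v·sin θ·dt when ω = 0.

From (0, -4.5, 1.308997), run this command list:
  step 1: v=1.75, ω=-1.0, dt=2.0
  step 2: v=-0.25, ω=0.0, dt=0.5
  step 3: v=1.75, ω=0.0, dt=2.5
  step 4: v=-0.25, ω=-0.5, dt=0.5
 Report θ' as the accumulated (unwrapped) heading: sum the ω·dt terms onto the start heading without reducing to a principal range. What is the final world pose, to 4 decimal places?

step 1: θ'=-0.6910 (R=-1.7500) → pose (2.8057, -3.6044, -0.6910)
step 2: θ'=-0.6910 (straight) → pose (2.7093, -3.5247, -0.6910)
step 3: θ'=-0.6910 (straight) → pose (6.0807, -6.3129, -0.6910)
step 4: θ'=-0.9410 (R=0.5000) → pose (5.9953, -6.2221, -0.9410)

(5.9953, -6.2221, -0.9410)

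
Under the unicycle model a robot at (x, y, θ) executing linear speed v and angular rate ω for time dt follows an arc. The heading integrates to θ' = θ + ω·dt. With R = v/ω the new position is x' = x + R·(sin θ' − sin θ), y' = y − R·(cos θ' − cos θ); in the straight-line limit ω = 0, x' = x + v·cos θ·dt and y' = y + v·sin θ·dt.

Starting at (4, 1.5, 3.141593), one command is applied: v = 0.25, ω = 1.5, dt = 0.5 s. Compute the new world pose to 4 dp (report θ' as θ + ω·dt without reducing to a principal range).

(3.8864, 1.4553, 3.8916)

θ' = 3.1416 + 1.5·0.5 = 3.8916
R = v/ω = 0.25/1.5 = 0.1667
x' = 4 + 0.1667·(sin 3.8916 − sin 3.1416) = 3.8864
y' = 1.5 − 0.1667·(cos 3.8916 − cos 3.1416) = 1.4553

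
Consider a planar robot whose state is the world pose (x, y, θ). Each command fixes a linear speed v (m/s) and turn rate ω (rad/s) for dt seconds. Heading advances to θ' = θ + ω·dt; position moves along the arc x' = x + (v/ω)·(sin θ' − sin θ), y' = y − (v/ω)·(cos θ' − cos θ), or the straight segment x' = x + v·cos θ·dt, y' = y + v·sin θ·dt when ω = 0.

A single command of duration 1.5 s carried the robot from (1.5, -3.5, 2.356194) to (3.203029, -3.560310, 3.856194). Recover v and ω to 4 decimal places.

Δθ = 3.856194 − 2.356194 = 1.500000
ω = Δθ/dt = 1.500000/1.5 = 1.0000
R = Δx/(sin θ' − sin θ) = -1.2500
v = R·ω = -1.2500·1.0000 = -1.2500

v = -1.2500, ω = 1.0000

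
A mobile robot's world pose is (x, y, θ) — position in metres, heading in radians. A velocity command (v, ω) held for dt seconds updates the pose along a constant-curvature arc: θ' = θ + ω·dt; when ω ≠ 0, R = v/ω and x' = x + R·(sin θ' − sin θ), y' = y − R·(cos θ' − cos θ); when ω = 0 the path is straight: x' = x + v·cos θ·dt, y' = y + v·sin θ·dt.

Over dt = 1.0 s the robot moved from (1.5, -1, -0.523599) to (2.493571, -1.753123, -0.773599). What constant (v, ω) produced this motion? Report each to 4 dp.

v = 1.2500, ω = -0.2500

Δθ = -0.773599 − -0.523599 = -0.250000
ω = Δθ/dt = -0.250000/1.0 = -0.2500
R = Δx/(sin θ' − sin θ) = -5.0000
v = R·ω = -5.0000·-0.2500 = 1.2500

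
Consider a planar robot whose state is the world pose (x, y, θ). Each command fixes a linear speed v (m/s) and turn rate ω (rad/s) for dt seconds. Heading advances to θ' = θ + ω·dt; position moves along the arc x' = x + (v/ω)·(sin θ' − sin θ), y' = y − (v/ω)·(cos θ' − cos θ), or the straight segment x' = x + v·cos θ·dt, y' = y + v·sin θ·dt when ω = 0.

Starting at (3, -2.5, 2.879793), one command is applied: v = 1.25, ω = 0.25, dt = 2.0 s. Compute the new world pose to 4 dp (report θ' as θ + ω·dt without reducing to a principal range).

θ' = 2.8798 + 0.25·2.0 = 3.3798
R = v/ω = 1.25/0.25 = 5.0000
x' = 3 + 5.0000·(sin 3.3798 − sin 2.8798) = 0.5261
y' = -2.5 − 5.0000·(cos 3.3798 − cos 2.8798) = -2.4708

(0.5261, -2.4708, 3.3798)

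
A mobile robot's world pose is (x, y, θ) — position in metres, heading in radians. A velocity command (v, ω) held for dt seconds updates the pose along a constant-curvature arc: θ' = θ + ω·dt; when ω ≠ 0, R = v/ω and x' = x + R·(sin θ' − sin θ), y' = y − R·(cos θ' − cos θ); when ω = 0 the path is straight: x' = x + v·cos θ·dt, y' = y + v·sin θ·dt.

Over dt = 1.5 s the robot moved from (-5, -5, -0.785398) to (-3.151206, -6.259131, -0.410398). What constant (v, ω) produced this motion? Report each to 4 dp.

Δθ = -0.410398 − -0.785398 = 0.375000
ω = Δθ/dt = 0.375000/1.5 = 0.2500
R = Δx/(sin θ' − sin θ) = 6.0000
v = R·ω = 6.0000·0.2500 = 1.5000

v = 1.5000, ω = 0.2500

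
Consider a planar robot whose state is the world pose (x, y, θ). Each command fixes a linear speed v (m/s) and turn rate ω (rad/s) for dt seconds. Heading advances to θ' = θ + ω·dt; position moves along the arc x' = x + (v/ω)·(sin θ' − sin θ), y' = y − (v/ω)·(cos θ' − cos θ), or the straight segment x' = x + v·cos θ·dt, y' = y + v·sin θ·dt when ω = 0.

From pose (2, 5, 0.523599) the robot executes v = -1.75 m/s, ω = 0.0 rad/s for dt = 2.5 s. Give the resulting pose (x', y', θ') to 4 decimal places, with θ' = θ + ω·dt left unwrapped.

θ' = 0.5236 + 0.0·2.5 = 0.5236
ω = 0 → straight: x' = 2 + -1.75·cos(0.5236)·2.5 = -1.7889
y' = 5 + -1.75·sin(0.5236)·2.5 = 2.8125

(-1.7889, 2.8125, 0.5236)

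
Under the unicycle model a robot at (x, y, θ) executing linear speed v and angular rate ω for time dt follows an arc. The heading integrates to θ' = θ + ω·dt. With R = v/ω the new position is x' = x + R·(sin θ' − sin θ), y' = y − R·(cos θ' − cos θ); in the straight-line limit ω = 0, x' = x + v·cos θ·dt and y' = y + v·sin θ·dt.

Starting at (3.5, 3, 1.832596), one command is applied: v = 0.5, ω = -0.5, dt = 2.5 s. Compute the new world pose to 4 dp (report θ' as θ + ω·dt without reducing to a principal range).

(3.9157, 4.0939, 0.5826)

θ' = 1.8326 + -0.5·2.5 = 0.5826
R = v/ω = 0.5/-0.5 = -1.0000
x' = 3.5 + -1.0000·(sin 0.5826 − sin 1.8326) = 3.9157
y' = 3 − -1.0000·(cos 0.5826 − cos 1.8326) = 4.0939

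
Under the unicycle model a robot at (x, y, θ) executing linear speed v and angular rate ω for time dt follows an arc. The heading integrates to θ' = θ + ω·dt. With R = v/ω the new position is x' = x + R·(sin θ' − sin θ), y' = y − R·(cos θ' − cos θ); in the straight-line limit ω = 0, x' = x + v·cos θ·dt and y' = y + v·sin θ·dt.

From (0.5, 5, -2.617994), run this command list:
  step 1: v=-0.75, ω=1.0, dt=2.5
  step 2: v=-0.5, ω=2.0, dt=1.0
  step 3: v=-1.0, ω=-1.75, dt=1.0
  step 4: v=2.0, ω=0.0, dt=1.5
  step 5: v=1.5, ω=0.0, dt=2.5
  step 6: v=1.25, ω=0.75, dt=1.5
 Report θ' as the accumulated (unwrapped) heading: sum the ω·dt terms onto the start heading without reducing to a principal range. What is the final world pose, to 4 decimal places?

step 1: θ'=-0.1180 (R=-0.7500) → pose (0.2133, 6.3943, -0.1180)
step 2: θ'=1.8820 (R=-0.2500) → pose (-0.0541, 6.0695, 1.8820)
step 3: θ'=0.1320 (R=0.5714) → pose (-0.5229, 5.3281, 0.1320)
step 4: θ'=0.1320 (straight) → pose (2.4510, 5.7229, 0.1320)
step 5: θ'=0.1320 (straight) → pose (6.1684, 6.2165, 0.1320)
step 6: θ'=1.2570 (R=1.6667) → pose (7.5343, 7.3542, 1.2570)

(7.5343, 7.3542, 1.2570)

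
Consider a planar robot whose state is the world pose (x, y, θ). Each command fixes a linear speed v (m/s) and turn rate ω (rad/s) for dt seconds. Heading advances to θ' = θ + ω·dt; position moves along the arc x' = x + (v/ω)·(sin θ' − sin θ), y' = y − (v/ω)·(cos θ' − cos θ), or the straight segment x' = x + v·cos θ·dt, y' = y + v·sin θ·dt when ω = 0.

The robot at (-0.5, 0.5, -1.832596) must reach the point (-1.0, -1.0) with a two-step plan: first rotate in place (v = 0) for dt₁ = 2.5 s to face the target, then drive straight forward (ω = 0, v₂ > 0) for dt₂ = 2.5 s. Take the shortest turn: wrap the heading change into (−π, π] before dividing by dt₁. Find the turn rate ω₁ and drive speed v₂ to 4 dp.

heading to target = atan2(-1−0.5, -1−-0.5) = -1.8925
Δθ = wrap(-1.8925 − -1.8326) = -0.0600; ω₁ = Δθ/dt₁ = -0.0240
distance = √((-1−-0.5)² + (-1−0.5)²) = 1.5811; v₂ = distance/dt₂ = 0.6325

ω₁ = -0.0240, v₂ = 0.6325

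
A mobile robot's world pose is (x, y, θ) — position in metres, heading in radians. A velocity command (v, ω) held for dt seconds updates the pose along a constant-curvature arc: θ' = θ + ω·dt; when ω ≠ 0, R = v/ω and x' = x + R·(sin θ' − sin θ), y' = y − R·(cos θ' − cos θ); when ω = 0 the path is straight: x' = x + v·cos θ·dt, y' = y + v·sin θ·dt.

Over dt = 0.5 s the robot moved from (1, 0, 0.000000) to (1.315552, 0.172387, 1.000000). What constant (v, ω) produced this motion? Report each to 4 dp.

Δθ = 1.000000 − 0.000000 = 1.000000
ω = Δθ/dt = 1.000000/0.5 = 2.0000
R = Δx/(sin θ' − sin θ) = 0.3750
v = R·ω = 0.3750·2.0000 = 0.7500

v = 0.7500, ω = 2.0000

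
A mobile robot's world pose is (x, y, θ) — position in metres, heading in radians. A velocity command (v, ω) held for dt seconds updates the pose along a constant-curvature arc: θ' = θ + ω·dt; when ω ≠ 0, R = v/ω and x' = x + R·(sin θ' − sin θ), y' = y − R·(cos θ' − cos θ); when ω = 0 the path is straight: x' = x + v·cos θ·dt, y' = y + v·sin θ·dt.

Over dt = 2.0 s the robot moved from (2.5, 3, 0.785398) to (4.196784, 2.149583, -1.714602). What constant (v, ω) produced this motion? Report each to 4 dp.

v = 1.2500, ω = -1.2500

Δθ = -1.714602 − 0.785398 = -2.500000
ω = Δθ/dt = -2.500000/2.0 = -1.2500
R = Δx/(sin θ' − sin θ) = -1.0000
v = R·ω = -1.0000·-1.2500 = 1.2500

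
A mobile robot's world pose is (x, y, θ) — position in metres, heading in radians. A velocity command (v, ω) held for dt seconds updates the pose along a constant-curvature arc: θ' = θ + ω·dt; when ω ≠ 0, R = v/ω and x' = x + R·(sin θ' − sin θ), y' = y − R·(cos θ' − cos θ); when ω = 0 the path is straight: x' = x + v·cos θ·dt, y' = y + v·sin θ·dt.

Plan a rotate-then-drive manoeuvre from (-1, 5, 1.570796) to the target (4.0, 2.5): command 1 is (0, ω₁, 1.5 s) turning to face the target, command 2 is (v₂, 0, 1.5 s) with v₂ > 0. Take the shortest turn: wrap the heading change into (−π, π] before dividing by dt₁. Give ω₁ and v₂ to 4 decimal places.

heading to target = atan2(2.5−5, 4−-1) = -0.4636
Δθ = wrap(-0.4636 − 1.5708) = -2.0344; ω₁ = Δθ/dt₁ = -1.3563
distance = √((4−-1)² + (2.5−5)²) = 5.5902; v₂ = distance/dt₂ = 3.7268

ω₁ = -1.3563, v₂ = 3.7268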